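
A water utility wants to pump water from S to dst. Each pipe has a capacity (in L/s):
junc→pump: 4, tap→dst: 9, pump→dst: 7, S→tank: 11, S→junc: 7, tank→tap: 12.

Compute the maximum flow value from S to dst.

13

Augment S→tank→tap→dst: bottleneck 9. Total 9.
Augment S→junc→pump→dst: bottleneck 4. Total 13.
No augmenting path remains in the residual graph.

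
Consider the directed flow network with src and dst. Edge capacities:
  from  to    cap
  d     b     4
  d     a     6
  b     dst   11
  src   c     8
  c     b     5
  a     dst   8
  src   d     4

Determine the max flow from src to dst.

9

Augment src->d->a->dst: bottleneck 4. Total 4.
Augment src->c->b->dst: bottleneck 5. Total 9.
No augmenting path remains in the residual graph.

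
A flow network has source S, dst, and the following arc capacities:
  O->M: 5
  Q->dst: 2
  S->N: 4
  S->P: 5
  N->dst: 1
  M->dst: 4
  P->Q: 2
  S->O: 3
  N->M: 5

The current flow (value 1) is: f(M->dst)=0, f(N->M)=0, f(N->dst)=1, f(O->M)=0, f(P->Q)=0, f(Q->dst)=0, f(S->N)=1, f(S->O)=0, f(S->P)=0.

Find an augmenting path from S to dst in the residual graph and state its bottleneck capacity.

S->P->Q->dst, bottleneck 2

Residual along S->P->Q->dst: S->P: 5, P->Q: 2, Q->dst: 2.
Bottleneck = min = 2.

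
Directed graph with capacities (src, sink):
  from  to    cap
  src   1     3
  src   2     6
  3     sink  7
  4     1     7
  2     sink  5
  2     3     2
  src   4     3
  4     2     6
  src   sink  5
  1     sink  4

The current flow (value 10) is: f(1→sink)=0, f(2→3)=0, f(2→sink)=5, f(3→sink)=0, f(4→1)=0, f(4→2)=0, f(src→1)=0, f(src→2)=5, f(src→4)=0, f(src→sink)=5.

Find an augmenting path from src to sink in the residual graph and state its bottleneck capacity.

Residual along src→1→sink: src→1: 3, 1→sink: 4.
Bottleneck = min = 3.

src→1→sink, bottleneck 3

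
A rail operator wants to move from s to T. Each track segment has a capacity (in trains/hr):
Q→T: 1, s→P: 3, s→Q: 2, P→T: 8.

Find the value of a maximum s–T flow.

4

Augment s→Q→T: bottleneck 1. Total 1.
Augment s→P→T: bottleneck 3. Total 4.
No augmenting path remains in the residual graph.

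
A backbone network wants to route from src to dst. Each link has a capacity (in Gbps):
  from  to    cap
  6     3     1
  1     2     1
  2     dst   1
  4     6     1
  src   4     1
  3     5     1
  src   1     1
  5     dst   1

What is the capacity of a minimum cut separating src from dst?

2

Max flow = 2 (via 2 augmenting paths).
In the residual at optimum, the set reachable from src is {src}.
Cut edges: src->4 (cap 1), src->1 (cap 1). Sum = 2.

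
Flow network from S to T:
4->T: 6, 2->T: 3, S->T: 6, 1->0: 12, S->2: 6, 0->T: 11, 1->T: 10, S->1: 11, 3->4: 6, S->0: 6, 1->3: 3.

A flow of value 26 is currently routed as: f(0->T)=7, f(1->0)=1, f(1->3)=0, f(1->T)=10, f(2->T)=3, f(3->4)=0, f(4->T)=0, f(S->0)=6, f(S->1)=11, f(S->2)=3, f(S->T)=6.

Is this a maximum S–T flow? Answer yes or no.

Residual reachable from S: {2, S}; T is not reachable.
Saturated cut: S->1, S->0, S->T, 2->T with total capacity 26 = current flow value. Flow is maximum.

Yes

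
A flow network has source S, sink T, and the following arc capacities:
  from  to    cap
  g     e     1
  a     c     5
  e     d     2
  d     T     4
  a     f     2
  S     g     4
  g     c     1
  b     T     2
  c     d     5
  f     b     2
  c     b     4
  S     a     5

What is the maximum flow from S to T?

6

Augment S→g→e→d→T: bottleneck 1. Total 1.
Augment S→g→c→d→T: bottleneck 1. Total 2.
Augment S→a→c→d→T: bottleneck 2. Total 4.
Augment S→a→c→b→T: bottleneck 2. Total 6.
No augmenting path remains in the residual graph.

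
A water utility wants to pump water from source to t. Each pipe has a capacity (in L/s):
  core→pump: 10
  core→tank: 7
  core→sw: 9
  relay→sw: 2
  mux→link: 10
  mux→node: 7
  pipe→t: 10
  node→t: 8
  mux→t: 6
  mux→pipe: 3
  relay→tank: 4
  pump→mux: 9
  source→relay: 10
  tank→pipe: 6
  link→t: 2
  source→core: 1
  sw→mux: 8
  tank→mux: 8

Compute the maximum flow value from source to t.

7

Augment source→core→sw→mux→t: bottleneck 1. Total 1.
Augment source→relay→sw→mux→t: bottleneck 2. Total 3.
Augment source→relay→tank→mux→t: bottleneck 3. Total 6.
Augment source→relay→tank→pipe→t: bottleneck 1. Total 7.
No augmenting path remains in the residual graph.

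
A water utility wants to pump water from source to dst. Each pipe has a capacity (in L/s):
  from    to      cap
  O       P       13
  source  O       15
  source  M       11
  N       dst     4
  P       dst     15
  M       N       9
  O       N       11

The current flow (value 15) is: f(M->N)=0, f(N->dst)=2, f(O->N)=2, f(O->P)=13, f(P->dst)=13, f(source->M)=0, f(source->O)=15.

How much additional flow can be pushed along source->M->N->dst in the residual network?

2

Residual capacities along the path: source->M: 11, M->N: 9, N->dst: 2.
Minimum is 2.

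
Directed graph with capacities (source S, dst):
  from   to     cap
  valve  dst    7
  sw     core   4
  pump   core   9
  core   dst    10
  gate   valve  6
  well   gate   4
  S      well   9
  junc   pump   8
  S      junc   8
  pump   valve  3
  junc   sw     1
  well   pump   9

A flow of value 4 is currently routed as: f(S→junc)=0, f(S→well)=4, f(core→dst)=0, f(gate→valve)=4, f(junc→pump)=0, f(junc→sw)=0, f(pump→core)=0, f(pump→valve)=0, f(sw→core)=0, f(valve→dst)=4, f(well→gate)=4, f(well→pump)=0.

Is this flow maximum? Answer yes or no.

No

Residual path S→well→pump→valve→dst has bottleneck 3 > 0.
Pushing 3 along it raises the flow to 7, so the given flow is not maximum.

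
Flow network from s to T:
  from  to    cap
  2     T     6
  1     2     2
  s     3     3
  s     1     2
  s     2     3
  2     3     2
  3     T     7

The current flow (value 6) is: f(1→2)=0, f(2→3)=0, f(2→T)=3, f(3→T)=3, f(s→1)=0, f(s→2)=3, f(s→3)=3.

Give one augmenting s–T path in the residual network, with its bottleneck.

Residual along s→1→2→T: s→1: 2, 1→2: 2, 2→T: 3.
Bottleneck = min = 2.

s→1→2→T, bottleneck 2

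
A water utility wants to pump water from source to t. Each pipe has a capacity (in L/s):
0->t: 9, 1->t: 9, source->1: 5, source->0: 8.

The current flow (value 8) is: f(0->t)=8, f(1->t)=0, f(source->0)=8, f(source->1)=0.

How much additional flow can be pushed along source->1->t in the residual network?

Residual capacities along the path: source->1: 5, 1->t: 9.
Minimum is 5.

5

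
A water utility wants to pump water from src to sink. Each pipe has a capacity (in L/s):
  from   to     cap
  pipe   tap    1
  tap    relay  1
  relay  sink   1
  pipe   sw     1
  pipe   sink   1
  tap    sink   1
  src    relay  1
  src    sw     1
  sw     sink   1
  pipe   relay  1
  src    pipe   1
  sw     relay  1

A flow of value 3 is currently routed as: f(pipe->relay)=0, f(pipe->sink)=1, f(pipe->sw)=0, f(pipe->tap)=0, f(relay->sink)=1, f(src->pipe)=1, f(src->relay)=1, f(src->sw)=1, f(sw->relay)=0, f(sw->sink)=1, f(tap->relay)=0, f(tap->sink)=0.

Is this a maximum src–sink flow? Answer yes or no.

Residual reachable from src: {src}; sink is not reachable.
Saturated cut: src->pipe, src->sw, src->relay with total capacity 3 = current flow value. Flow is maximum.

Yes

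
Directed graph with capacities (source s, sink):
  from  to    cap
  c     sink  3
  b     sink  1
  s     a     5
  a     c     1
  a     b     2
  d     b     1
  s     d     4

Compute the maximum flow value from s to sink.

2

Augment s→d→b→sink: bottleneck 1. Total 1.
Augment s→a→c→sink: bottleneck 1. Total 2.
No augmenting path remains in the residual graph.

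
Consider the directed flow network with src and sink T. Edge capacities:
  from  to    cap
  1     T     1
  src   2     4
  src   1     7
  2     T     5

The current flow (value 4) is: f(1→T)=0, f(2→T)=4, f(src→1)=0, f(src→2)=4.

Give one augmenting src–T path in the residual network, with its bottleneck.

src→1→T, bottleneck 1

Residual along src→1→T: src→1: 7, 1→T: 1.
Bottleneck = min = 1.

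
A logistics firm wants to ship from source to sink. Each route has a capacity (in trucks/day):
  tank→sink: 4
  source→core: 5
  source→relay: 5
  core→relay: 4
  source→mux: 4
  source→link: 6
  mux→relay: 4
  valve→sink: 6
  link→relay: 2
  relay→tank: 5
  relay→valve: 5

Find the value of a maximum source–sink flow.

Augment source→relay→valve→sink: bottleneck 5. Total 5.
Augment source→core→relay→tank→sink: bottleneck 4. Total 9.
No augmenting path remains in the residual graph.

9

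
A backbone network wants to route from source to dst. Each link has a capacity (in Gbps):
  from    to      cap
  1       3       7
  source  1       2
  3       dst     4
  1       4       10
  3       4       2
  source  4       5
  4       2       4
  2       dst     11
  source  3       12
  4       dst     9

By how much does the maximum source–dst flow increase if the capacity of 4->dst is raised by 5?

Original max flow = 13.
Edge 4->dst does not cross the min cut (source side {3, source}), so extra capacity there cannot help.
New max flow = 13. Increase = 0.

0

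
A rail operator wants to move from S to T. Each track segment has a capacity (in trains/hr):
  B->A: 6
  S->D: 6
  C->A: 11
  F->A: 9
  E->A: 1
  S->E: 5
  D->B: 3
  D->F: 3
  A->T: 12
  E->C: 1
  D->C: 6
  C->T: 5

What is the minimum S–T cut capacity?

8

Max flow = 8 (via 4 augmenting paths).
In the residual at optimum, the set reachable from S is {E, S}.
Cut edges: S->D (cap 6), E->C (cap 1), E->A (cap 1). Sum = 8.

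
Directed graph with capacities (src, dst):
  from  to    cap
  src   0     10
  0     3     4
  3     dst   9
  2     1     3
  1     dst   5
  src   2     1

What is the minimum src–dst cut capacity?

Max flow = 5 (via 2 augmenting paths).
In the residual at optimum, the set reachable from src is {0, src}.
Cut edges: 0→3 (cap 4), src→2 (cap 1). Sum = 5.

5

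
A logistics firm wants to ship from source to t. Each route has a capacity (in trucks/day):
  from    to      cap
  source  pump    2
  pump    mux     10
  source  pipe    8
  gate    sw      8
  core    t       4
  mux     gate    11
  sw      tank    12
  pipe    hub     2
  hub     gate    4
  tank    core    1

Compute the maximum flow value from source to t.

1

Augment source->pump->mux->gate->sw->tank->core->t: bottleneck 1. Total 1.
No augmenting path remains in the residual graph.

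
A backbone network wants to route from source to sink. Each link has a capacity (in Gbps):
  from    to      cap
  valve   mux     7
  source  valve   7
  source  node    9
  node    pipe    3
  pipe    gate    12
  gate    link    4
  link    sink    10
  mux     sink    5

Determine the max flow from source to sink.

Augment source→valve→mux→sink: bottleneck 5. Total 5.
Augment source→node→pipe→gate→link→sink: bottleneck 3. Total 8.
No augmenting path remains in the residual graph.

8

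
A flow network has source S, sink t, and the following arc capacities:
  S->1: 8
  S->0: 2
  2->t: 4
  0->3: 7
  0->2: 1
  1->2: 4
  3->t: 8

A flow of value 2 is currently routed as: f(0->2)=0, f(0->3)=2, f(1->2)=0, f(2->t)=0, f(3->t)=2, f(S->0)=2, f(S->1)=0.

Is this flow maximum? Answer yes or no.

Residual path S->1->2->t has bottleneck 4 > 0.
Pushing 4 along it raises the flow to 6, so the given flow is not maximum.

No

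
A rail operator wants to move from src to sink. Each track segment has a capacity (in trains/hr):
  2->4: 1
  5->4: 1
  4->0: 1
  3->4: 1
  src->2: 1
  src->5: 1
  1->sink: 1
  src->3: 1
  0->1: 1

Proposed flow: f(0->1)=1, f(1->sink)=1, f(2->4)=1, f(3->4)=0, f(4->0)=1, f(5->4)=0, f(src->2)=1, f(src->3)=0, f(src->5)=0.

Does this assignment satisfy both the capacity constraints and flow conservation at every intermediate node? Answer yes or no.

Every edge has 0 ≤ f(e) ≤ cap(e).
At each intermediate node, inflow equals outflow.

Yes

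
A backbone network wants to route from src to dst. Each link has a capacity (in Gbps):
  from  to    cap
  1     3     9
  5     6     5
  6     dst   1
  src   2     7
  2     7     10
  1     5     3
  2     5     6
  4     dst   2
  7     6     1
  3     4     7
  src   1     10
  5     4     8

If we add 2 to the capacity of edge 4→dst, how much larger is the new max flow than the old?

Original max flow = 3.
After raising cap(4→dst), augmenting paths through that edge carry 2 more units.
New max flow = 5. Increase = 2.

2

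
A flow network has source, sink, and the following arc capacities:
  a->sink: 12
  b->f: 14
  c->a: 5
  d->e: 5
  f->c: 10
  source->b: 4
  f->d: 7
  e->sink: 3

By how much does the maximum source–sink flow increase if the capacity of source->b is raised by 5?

Original max flow = 4.
After raising cap(source->b), augmenting paths through that edge carry 4 more units.
New max flow = 8. Increase = 4.

4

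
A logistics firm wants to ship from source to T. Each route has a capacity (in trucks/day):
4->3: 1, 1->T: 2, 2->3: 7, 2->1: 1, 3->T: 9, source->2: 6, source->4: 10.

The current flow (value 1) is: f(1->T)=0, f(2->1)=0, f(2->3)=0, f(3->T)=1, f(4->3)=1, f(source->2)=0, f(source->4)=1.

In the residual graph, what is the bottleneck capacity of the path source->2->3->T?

Residual capacities along the path: source->2: 6, 2->3: 7, 3->T: 8.
Minimum is 6.

6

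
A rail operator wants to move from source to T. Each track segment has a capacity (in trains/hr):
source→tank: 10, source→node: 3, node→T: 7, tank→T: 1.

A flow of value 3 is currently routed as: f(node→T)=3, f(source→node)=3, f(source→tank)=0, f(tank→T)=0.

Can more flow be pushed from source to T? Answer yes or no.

Yes

Residual path source→tank→T has bottleneck 1 > 0.
Pushing 1 along it raises the flow to 4, so the given flow is not maximum.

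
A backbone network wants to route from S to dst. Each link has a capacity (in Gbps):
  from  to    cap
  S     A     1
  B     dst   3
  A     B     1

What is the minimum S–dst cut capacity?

1

Max flow = 1 (via 1 augmenting path).
In the residual at optimum, the set reachable from S is {S}.
Cut edges: S→A (cap 1). Sum = 1.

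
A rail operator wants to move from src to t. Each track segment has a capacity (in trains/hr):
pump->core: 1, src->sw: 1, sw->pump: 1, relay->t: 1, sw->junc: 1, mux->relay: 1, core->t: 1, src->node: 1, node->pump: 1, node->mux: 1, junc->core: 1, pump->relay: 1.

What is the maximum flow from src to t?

2

Augment src->sw->junc->core->t: bottleneck 1. Total 1.
Augment src->node->pump->relay->t: bottleneck 1. Total 2.
No augmenting path remains in the residual graph.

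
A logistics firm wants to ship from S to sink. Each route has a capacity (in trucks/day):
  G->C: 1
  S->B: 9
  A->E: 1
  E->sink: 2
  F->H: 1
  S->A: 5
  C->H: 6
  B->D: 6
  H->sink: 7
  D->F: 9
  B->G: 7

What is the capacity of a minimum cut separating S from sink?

Max flow = 3 (via 3 augmenting paths).
In the residual at optimum, the set reachable from S is {A, B, D, F, G, S}.
Cut edges: G->C (cap 1), F->H (cap 1), A->E (cap 1). Sum = 3.

3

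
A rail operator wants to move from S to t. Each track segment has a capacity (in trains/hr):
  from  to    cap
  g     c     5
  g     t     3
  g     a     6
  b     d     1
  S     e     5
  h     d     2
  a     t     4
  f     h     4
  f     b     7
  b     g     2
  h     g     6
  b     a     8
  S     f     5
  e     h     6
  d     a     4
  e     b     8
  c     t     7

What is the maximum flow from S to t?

Augment S->e->b->g->t: bottleneck 2. Total 2.
Augment S->e->b->a->t: bottleneck 3. Total 5.
Augment S->f->h->g->t: bottleneck 1. Total 6.
Augment S->f->b->a->t: bottleneck 1. Total 7.
Augment S->f->h->g->c->t: bottleneck 3. Total 10.
No augmenting path remains in the residual graph.

10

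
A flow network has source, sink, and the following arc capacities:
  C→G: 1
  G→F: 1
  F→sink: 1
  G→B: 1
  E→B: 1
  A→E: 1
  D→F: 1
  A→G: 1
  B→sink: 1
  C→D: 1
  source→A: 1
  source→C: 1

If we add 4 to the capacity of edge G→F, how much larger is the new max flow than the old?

0

Original max flow = 2.
Edge G→F does not cross the min cut (source side {source}), so extra capacity there cannot help.
New max flow = 2. Increase = 0.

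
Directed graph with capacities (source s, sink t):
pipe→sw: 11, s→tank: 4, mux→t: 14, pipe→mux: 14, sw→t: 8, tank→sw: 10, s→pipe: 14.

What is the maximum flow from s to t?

Augment s→tank→sw→t: bottleneck 4. Total 4.
Augment s→pipe→sw→t: bottleneck 4. Total 8.
Augment s→pipe→mux→t: bottleneck 10. Total 18.
No augmenting path remains in the residual graph.

18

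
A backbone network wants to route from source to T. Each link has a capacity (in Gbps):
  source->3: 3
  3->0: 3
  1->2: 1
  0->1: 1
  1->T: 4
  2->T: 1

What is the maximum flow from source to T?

Augment source->3->0->1->T: bottleneck 1. Total 1.
No augmenting path remains in the residual graph.

1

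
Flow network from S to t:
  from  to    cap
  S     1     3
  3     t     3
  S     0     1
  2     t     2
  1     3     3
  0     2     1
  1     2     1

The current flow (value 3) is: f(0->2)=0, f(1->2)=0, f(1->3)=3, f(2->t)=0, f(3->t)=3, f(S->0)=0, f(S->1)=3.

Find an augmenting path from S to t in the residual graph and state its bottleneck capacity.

S->0->2->t, bottleneck 1

Residual along S->0->2->t: S->0: 1, 0->2: 1, 2->t: 2.
Bottleneck = min = 1.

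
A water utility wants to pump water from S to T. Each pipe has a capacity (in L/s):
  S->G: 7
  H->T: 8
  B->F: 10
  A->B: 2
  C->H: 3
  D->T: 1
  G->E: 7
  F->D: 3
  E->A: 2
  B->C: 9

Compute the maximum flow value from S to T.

2

Augment S->G->E->A->B->C->H->T: bottleneck 2. Total 2.
No augmenting path remains in the residual graph.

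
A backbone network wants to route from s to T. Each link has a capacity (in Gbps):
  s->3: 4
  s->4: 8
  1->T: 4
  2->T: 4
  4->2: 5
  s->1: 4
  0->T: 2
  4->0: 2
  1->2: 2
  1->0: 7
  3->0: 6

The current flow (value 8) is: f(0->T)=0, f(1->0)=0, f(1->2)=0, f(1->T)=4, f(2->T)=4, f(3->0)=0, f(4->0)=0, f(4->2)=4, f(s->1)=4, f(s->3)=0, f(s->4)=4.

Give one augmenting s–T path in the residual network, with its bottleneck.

Residual along s->4->0->T: s->4: 4, 4->0: 2, 0->T: 2.
Bottleneck = min = 2.

s->4->0->T, bottleneck 2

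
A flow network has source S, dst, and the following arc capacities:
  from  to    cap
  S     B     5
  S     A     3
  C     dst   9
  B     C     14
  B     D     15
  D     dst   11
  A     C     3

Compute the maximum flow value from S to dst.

8

Augment S->B->D->dst: bottleneck 5. Total 5.
Augment S->A->C->dst: bottleneck 3. Total 8.
No augmenting path remains in the residual graph.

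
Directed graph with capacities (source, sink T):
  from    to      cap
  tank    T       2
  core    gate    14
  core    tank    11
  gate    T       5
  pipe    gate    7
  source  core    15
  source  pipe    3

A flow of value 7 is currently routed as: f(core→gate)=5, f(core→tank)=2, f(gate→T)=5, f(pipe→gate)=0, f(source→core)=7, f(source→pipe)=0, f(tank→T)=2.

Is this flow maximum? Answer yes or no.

Yes

Residual reachable from source: {core, gate, pipe, source, tank}; T is not reachable.
Saturated cut: tank→T, gate→T with total capacity 7 = current flow value. Flow is maximum.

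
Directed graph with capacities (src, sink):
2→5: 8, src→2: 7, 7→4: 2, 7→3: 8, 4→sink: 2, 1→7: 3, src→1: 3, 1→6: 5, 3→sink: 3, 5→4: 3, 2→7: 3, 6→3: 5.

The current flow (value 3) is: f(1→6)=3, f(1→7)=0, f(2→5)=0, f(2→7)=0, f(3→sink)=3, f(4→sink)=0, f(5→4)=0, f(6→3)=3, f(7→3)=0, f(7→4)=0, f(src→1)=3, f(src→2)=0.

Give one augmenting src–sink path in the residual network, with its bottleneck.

Residual along src→2→7→4→sink: src→2: 7, 2→7: 3, 7→4: 2, 4→sink: 2.
Bottleneck = min = 2.

src→2→7→4→sink, bottleneck 2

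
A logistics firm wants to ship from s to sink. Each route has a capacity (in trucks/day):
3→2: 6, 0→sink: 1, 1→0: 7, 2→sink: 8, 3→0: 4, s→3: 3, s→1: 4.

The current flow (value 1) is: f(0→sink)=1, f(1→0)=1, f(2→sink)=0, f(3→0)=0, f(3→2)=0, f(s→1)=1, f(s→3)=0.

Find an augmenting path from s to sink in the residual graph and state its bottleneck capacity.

Residual along s→3→2→sink: s→3: 3, 3→2: 6, 2→sink: 8.
Bottleneck = min = 3.

s→3→2→sink, bottleneck 3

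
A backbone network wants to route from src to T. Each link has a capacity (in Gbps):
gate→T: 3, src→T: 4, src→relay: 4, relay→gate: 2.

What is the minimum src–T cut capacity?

6

Max flow = 6 (via 2 augmenting paths).
In the residual at optimum, the set reachable from src is {relay, src}.
Cut edges: src→T (cap 4), relay→gate (cap 2). Sum = 6.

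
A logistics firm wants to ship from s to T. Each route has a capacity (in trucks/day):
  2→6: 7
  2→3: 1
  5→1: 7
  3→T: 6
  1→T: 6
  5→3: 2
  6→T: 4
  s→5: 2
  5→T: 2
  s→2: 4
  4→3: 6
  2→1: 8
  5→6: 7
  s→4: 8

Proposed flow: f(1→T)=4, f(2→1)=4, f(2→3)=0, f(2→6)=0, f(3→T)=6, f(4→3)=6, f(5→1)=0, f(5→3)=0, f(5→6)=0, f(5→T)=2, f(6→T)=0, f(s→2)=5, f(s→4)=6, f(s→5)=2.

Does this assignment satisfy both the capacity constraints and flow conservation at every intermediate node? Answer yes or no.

No

Capacity violated on s→2: flow 5 > capacity 4.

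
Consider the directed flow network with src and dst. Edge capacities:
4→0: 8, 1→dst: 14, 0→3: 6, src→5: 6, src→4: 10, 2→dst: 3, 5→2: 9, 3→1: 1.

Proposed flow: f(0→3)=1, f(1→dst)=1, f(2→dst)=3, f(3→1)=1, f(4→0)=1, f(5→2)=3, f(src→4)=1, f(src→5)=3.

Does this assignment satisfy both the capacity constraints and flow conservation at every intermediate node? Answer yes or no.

Every edge has 0 ≤ f(e) ≤ cap(e).
At each intermediate node, inflow equals outflow.

Yes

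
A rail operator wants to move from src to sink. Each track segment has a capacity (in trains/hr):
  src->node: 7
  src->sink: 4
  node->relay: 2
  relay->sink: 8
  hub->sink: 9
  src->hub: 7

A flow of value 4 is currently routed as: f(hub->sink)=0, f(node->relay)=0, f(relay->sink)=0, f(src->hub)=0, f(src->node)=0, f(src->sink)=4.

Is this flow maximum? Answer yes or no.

Residual path src->hub->sink has bottleneck 7 > 0.
Pushing 7 along it raises the flow to 11, so the given flow is not maximum.

No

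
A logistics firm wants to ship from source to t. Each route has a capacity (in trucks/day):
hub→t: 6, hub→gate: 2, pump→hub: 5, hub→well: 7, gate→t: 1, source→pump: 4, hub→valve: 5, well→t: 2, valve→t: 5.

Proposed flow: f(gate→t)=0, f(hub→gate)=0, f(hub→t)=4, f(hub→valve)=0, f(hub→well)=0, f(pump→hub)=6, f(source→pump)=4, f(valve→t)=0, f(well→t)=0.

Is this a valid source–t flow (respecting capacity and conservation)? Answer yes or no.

No

Capacity violated on pump→hub: flow 6 > capacity 5.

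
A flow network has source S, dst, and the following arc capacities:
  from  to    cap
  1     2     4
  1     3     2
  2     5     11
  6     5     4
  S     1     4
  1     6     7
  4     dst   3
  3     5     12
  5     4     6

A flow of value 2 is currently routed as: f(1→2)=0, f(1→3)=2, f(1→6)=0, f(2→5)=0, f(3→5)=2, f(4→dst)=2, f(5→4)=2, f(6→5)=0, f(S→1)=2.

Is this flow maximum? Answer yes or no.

Residual path S→1→2→5→4→dst has bottleneck 1 > 0.
Pushing 1 along it raises the flow to 3, so the given flow is not maximum.

No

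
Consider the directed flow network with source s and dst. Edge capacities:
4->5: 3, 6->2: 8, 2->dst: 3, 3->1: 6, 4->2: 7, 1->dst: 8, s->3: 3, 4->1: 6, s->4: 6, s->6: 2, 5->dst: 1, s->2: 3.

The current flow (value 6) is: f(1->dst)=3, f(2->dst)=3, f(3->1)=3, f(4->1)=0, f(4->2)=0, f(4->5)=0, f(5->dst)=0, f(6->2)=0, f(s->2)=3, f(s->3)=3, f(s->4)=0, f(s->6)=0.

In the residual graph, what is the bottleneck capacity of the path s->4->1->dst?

Residual capacities along the path: s->4: 6, 4->1: 6, 1->dst: 5.
Minimum is 5.

5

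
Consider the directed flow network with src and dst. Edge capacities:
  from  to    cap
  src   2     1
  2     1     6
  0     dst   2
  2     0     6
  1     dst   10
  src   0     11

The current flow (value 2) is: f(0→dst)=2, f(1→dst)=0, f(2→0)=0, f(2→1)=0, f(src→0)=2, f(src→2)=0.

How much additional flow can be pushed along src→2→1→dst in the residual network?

Residual capacities along the path: src→2: 1, 2→1: 6, 1→dst: 10.
Minimum is 1.

1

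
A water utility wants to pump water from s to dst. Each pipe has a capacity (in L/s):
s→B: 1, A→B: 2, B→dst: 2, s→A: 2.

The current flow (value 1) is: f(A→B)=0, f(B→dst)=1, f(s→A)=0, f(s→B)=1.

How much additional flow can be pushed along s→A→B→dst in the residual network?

1

Residual capacities along the path: s→A: 2, A→B: 2, B→dst: 1.
Minimum is 1.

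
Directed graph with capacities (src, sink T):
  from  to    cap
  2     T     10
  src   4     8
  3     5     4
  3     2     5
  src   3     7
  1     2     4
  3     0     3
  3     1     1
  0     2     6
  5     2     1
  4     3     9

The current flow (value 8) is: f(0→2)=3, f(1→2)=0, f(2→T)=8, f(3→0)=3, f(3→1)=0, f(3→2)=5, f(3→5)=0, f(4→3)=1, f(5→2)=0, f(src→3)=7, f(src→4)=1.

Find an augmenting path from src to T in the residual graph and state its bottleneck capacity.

src→4→3→5→2→T, bottleneck 1

Residual along src→4→3→5→2→T: src→4: 7, 4→3: 8, 3→5: 4, 5→2: 1, 2→T: 2.
Bottleneck = min = 1.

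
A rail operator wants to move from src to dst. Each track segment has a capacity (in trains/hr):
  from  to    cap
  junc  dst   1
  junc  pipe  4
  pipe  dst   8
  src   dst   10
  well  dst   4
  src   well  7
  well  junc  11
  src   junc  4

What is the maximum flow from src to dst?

19

Augment src→dst: bottleneck 10. Total 10.
Augment src→well→dst: bottleneck 4. Total 14.
Augment src→junc→dst: bottleneck 1. Total 15.
Augment src→junc→pipe→dst: bottleneck 3. Total 18.
Augment src→well→junc→pipe→dst: bottleneck 1. Total 19.
No augmenting path remains in the residual graph.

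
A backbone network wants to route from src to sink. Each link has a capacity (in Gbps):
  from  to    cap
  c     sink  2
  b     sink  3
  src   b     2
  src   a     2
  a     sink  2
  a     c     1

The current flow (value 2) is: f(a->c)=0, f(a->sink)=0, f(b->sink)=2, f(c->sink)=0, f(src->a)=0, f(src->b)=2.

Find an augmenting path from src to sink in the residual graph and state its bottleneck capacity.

Residual along src->a->sink: src->a: 2, a->sink: 2.
Bottleneck = min = 2.

src->a->sink, bottleneck 2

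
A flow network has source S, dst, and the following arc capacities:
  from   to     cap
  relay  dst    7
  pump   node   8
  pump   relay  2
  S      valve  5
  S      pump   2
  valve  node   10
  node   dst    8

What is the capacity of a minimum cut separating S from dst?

7

Max flow = 7 (via 2 augmenting paths).
In the residual at optimum, the set reachable from S is {S}.
Cut edges: S->valve (cap 5), S->pump (cap 2). Sum = 7.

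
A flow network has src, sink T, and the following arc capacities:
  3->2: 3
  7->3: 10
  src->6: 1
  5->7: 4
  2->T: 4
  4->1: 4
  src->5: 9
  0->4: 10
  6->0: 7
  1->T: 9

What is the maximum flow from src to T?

4

Augment src->5->7->3->2->T: bottleneck 3. Total 3.
Augment src->6->0->4->1->T: bottleneck 1. Total 4.
No augmenting path remains in the residual graph.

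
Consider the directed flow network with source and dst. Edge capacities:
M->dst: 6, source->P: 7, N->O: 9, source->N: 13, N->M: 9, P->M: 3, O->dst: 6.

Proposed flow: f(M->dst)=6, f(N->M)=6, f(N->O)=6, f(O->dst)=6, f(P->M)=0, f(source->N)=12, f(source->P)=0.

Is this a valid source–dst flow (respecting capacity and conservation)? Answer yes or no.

Every edge has 0 ≤ f(e) ≤ cap(e).
At each intermediate node, inflow equals outflow.

Yes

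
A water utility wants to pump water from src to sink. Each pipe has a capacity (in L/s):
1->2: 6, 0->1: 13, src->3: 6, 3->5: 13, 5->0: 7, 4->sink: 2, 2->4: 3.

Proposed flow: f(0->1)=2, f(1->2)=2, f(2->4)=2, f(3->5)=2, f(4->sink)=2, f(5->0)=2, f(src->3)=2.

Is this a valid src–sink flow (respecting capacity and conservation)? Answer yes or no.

Every edge has 0 ≤ f(e) ≤ cap(e).
At each intermediate node, inflow equals outflow.

Yes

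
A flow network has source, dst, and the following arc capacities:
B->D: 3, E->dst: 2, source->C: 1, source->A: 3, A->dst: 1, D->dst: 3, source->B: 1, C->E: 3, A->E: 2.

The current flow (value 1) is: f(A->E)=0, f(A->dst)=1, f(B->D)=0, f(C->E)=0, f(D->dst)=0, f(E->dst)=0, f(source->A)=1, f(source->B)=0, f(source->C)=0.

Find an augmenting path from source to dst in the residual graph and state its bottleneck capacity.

Residual along source->C->E->dst: source->C: 1, C->E: 3, E->dst: 2.
Bottleneck = min = 1.

source->C->E->dst, bottleneck 1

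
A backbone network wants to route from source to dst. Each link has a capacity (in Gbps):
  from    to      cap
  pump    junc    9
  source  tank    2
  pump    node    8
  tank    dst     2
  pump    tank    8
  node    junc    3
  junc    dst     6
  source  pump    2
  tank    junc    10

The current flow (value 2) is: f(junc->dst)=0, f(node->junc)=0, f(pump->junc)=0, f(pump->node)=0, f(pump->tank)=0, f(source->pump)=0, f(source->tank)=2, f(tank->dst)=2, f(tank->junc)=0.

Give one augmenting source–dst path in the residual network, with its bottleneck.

Residual along source->pump->junc->dst: source->pump: 2, pump->junc: 9, junc->dst: 6.
Bottleneck = min = 2.

source->pump->junc->dst, bottleneck 2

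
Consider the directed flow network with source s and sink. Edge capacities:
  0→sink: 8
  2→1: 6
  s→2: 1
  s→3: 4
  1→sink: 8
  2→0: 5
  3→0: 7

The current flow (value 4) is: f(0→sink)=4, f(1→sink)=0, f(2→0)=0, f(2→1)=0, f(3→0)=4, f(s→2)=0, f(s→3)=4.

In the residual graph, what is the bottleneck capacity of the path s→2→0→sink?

Residual capacities along the path: s→2: 1, 2→0: 5, 0→sink: 4.
Minimum is 1.

1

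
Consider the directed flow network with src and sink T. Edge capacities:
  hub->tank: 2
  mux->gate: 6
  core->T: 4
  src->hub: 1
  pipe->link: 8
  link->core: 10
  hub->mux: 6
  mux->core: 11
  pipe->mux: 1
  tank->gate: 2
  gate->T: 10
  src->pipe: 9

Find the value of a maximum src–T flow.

6

Augment src->hub->tank->gate->T: bottleneck 1. Total 1.
Augment src->pipe->mux->gate->T: bottleneck 1. Total 2.
Augment src->pipe->link->core->T: bottleneck 4. Total 6.
No augmenting path remains in the residual graph.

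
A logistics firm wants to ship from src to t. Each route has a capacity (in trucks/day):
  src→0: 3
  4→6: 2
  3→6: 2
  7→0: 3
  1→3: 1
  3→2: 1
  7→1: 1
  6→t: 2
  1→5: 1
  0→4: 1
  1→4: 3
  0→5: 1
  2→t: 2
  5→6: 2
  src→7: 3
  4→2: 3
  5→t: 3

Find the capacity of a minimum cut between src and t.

3

Max flow = 3 (via 3 augmenting paths).
In the residual at optimum, the set reachable from src is {0, 7, src}.
Cut edges: 7→1 (cap 1), 0→5 (cap 1), 0→4 (cap 1). Sum = 3.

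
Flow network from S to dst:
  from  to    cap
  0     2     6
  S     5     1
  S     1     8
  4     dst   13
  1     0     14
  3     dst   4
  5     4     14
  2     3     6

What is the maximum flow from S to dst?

5

Augment S->5->4->dst: bottleneck 1. Total 1.
Augment S->1->0->2->3->dst: bottleneck 4. Total 5.
No augmenting path remains in the residual graph.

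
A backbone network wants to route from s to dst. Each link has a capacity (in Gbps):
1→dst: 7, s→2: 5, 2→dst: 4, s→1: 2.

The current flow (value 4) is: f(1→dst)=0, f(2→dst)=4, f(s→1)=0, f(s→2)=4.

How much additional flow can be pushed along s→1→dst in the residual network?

Residual capacities along the path: s→1: 2, 1→dst: 7.
Minimum is 2.

2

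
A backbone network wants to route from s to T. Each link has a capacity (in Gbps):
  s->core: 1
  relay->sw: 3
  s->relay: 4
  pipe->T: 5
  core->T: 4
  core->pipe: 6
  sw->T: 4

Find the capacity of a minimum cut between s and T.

Max flow = 4 (via 2 augmenting paths).
In the residual at optimum, the set reachable from s is {relay, s}.
Cut edges: s->core (cap 1), relay->sw (cap 3). Sum = 4.

4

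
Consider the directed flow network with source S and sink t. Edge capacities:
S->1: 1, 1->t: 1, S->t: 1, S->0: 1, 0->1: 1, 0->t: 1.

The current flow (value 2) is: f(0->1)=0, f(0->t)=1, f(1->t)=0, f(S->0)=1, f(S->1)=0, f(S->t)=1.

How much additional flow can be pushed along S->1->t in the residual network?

1

Residual capacities along the path: S->1: 1, 1->t: 1.
Minimum is 1.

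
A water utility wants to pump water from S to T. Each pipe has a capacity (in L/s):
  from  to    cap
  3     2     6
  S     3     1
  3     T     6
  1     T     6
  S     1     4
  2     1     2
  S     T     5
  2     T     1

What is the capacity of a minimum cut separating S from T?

10

Max flow = 10 (via 3 augmenting paths).
In the residual at optimum, the set reachable from S is {S}.
Cut edges: S→3 (cap 1), S→1 (cap 4), S→T (cap 5). Sum = 10.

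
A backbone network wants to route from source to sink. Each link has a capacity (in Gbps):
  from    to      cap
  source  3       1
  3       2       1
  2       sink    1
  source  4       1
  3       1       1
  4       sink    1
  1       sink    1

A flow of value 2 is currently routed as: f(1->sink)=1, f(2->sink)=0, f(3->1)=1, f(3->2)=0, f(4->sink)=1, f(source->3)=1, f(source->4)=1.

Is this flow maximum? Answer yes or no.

Yes

Residual reachable from source: {source}; sink is not reachable.
Saturated cut: source->3, source->4 with total capacity 2 = current flow value. Flow is maximum.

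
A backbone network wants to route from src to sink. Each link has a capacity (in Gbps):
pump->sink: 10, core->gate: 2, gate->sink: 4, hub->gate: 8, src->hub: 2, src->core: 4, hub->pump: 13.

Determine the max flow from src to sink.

Augment src->core->gate->sink: bottleneck 2. Total 2.
Augment src->hub->gate->sink: bottleneck 2. Total 4.
No augmenting path remains in the residual graph.

4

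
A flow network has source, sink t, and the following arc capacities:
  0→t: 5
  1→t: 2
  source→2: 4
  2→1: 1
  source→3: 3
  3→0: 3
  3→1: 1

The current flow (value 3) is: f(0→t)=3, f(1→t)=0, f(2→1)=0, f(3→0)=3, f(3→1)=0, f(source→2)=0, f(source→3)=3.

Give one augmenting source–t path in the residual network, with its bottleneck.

Residual along source→2→1→t: source→2: 4, 2→1: 1, 1→t: 2.
Bottleneck = min = 1.

source→2→1→t, bottleneck 1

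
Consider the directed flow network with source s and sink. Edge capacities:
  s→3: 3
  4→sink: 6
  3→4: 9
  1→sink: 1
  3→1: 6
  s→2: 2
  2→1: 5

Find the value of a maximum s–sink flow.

Augment s→3→4→sink: bottleneck 3. Total 3.
Augment s→2→1→sink: bottleneck 1. Total 4.
No augmenting path remains in the residual graph.

4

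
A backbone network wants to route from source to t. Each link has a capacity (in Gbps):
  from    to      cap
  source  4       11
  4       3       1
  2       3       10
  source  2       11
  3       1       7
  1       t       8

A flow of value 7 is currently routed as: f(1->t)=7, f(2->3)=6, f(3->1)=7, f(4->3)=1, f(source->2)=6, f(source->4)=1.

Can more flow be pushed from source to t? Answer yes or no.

No

Residual reachable from source: {2, 3, 4, source}; t is not reachable.
Saturated cut: 3->1 with total capacity 7 = current flow value. Flow is maximum.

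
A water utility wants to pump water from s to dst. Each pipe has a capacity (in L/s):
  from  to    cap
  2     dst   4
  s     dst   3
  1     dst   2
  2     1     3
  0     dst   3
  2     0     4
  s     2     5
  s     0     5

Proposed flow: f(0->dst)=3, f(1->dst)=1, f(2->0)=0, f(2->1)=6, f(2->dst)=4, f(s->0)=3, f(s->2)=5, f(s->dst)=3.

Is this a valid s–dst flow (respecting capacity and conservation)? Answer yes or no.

No

Capacity violated on 2->1: flow 6 > capacity 3.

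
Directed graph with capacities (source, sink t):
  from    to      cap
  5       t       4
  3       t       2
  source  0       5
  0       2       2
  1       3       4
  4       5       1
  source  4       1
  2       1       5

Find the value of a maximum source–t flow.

Augment source->4->5->t: bottleneck 1. Total 1.
Augment source->0->2->1->3->t: bottleneck 2. Total 3.
No augmenting path remains in the residual graph.

3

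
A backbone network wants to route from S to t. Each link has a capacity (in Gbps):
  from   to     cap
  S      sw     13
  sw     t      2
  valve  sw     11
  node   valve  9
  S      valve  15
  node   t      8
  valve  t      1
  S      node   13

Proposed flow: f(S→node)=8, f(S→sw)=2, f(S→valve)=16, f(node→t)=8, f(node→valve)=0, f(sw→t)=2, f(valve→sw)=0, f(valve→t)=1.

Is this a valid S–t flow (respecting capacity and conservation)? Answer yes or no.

Capacity violated on S→valve: flow 16 > capacity 15.

No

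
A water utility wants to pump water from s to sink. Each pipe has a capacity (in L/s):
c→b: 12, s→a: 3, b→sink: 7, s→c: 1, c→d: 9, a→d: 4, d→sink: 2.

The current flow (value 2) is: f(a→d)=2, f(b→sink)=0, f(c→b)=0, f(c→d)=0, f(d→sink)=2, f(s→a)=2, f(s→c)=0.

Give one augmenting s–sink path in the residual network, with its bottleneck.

s→c→b→sink, bottleneck 1

Residual along s→c→b→sink: s→c: 1, c→b: 12, b→sink: 7.
Bottleneck = min = 1.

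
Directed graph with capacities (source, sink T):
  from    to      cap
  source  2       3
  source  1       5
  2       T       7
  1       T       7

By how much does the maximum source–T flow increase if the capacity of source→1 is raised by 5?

Original max flow = 8.
After raising cap(source→1), augmenting paths through that edge carry 2 more units.
New max flow = 10. Increase = 2.

2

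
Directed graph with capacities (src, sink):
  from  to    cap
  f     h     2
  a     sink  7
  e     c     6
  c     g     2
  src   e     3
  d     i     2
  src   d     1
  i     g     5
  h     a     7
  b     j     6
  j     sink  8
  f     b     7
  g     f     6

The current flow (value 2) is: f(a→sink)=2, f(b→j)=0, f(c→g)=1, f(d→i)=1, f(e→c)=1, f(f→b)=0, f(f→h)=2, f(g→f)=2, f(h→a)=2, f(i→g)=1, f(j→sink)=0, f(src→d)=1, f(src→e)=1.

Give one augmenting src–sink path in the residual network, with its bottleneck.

src→e→c→g→f→b→j→sink, bottleneck 1

Residual along src→e→c→g→f→b→j→sink: src→e: 2, e→c: 5, c→g: 1, g→f: 4, f→b: 7, b→j: 6, j→sink: 8.
Bottleneck = min = 1.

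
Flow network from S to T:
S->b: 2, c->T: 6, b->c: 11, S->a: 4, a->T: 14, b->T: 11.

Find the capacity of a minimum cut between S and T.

Max flow = 6 (via 2 augmenting paths).
In the residual at optimum, the set reachable from S is {S}.
Cut edges: S->b (cap 2), S->a (cap 4). Sum = 6.

6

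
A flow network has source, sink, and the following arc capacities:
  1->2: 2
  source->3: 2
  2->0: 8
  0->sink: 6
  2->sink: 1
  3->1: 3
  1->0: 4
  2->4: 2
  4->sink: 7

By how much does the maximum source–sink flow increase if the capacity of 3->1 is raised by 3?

Original max flow = 2.
Edge 3->1 does not cross the min cut (source side {source}), so extra capacity there cannot help.
New max flow = 2. Increase = 0.

0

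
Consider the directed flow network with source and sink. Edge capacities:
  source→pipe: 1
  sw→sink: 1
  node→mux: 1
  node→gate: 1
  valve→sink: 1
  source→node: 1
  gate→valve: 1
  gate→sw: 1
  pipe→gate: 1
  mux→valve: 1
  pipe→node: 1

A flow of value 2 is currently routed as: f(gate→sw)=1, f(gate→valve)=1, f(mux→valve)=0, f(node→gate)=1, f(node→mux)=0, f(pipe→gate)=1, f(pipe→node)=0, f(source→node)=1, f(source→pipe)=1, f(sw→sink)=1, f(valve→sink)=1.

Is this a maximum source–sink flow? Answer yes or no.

Yes

Residual reachable from source: {source}; sink is not reachable.
Saturated cut: source→pipe, source→node with total capacity 2 = current flow value. Flow is maximum.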